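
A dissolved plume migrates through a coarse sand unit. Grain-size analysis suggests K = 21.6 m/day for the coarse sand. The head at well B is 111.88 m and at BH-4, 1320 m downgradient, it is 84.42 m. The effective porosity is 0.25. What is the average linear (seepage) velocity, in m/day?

1.80

Hydraulic gradient i = (111.88 − 84.42) / 1320 = 27.46 / 1320 = 0.02080.
Darcy flux q = K · i = 21.60 × 0.02080 = 0.4493 m/day.
Seepage velocity v = q / n_e = 0.4493 / 0.25 = 1.797 m/day.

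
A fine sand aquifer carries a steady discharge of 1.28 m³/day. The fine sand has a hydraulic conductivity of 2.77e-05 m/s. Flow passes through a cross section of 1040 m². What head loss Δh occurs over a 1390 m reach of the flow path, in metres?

Convert K: 2.77e-05 m/s × 86400 = 2.393 m/day.
From Q = K·A·i, i = Q / (K·A) = 1.28 / (2.393 × 1040) = 0.0005143.
Head loss Δh = i · L = 0.0005143 × 1390 = 0.7148 m.

0.715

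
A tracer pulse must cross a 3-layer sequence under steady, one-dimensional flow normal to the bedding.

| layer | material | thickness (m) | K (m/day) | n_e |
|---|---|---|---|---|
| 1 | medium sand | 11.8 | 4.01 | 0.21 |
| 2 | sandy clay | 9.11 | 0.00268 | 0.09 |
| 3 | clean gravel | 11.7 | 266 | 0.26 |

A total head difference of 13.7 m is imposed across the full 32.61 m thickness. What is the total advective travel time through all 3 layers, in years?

With flow normal to the layers, continuity requires the same specific discharge q through every layer.
Σ(b_i/K_i) = 11.8/4.01 + 9.11/0.00268 + 11.7/266 = 3402 d.
q = Δh / Σ(b_i/K_i) = 13.7 / 3402 = 0.004027 m/day.
In each layer the seepage velocity is v_i = q/n_i, so the layer transit time is t_i = b_i·n_i / q:
  layer 1 (medium sand): t_1 = 11.8 × 0.21 / 0.004027 = 615.4 d
  layer 2 (sandy clay): t_2 = 9.11 × 0.09 / 0.004027 = 203.6 d
  layer 3 (clean gravel): t_3 = 11.7 × 0.26 / 0.004027 = 755.4 d
Total t = Σ t_i = 1574 days = 4.311 years.

4.31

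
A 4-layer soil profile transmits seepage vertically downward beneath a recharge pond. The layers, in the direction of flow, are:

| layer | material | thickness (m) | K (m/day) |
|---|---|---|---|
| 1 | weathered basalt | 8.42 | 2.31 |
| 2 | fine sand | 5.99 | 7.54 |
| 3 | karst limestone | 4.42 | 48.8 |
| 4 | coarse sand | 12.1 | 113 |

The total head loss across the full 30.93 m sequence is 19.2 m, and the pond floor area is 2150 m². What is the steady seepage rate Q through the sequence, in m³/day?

8900

Flow is perpendicular to layering, so the layers act in series and the equivalent K is the thickness-weighted harmonic mean.
Total thickness L = 8.42 + 5.99 + 4.42 + 12.1 = 30.93 m.
Σ(b_i/K_i) = 8.42/2.31 + 5.99/7.54 + 4.42/48.8 + 12.1/113 = 4.637 d.
K_eq = L / Σ(b_i/K_i) = 30.93 / 4.637 = 6.670 m/day.
Q = K_eq · A · (Δh/L) = 6.670 × 2150 × (19.2/30.93) = 8902 m³/day.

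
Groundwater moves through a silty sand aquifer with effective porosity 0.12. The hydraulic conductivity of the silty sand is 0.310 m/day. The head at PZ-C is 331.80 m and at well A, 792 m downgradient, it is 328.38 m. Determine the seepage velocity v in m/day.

Hydraulic gradient i = (331.80 − 328.38) / 792 = 3.42 / 792 = 0.004318.
Darcy flux q = K · i = 0.3100 × 0.004318 = 0.001339 m/day.
Seepage velocity v = q / n_e = 0.001339 / 0.12 = 0.01116 m/day.

0.0112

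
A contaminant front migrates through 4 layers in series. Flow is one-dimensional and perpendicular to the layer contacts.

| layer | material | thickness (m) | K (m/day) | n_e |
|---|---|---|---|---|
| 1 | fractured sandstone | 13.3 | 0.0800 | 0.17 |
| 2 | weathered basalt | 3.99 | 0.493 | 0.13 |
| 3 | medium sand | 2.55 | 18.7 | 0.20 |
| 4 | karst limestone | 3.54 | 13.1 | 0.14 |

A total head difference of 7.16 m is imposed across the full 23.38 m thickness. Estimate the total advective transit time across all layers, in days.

92.4

With flow normal to the layers, continuity requires the same specific discharge q through every layer.
Σ(b_i/K_i) = 13.3/0.0800 + 3.99/0.493 + 2.55/18.7 + 3.54/13.1 = 174.7 d.
q = Δh / Σ(b_i/K_i) = 7.16 / 174.7 = 0.04097 m/day.
In each layer the seepage velocity is v_i = q/n_i, so the layer transit time is t_i = b_i·n_i / q:
  layer 1 (fractured sandstone): t_1 = 13.3 × 0.17 / 0.04097 = 55.18 d
  layer 2 (weathered basalt): t_2 = 3.99 × 0.13 / 0.04097 = 12.66 d
  layer 3 (medium sand): t_3 = 2.55 × 0.20 / 0.04097 = 12.45 d
  layer 4 (karst limestone): t_4 = 3.54 × 0.14 / 0.04097 = 12.10 d
Total t = Σ t_i = 92.39 days.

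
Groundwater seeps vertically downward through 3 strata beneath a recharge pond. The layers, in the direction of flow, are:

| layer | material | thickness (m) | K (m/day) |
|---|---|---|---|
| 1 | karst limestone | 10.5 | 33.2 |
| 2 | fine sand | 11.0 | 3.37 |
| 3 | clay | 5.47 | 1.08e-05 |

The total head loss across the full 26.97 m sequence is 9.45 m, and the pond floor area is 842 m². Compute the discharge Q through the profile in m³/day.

Flow is perpendicular to layering, so the layers act in series and the equivalent K is the thickness-weighted harmonic mean.
Total thickness L = 10.5 + 11.0 + 5.47 = 26.97 m.
Σ(b_i/K_i) = 10.5/33.2 + 11.0/3.37 + 5.47/1.08e-05 = 5.065e+05 d.
K_eq = L / Σ(b_i/K_i) = 26.97 / 5.065e+05 = 5.325e-05 m/day.
Q = K_eq · A · (Δh/L) = 5.325e-05 × 842 × (9.45/26.97) = 0.01571 m³/day.

0.0157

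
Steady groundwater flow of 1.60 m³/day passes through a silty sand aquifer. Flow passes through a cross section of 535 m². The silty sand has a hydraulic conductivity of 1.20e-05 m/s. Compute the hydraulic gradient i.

Convert K: 1.20e-05 m/s × 86400 = 1.037 m/day.
From Q = K·A·i, i = Q / (K·A) = 1.60 / (1.037 × 535.0) = 0.002885.

0.00288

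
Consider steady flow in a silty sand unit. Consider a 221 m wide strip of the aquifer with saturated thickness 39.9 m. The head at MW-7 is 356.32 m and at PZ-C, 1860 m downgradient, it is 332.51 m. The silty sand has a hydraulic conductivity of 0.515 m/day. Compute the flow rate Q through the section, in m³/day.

58.1

Cross-sectional area A = 221 × 39.9 = 8818 m².
Hydraulic gradient i = (356.32 − 332.51) / 1860 = 23.81 / 1860 = 0.01280.
Darcy's law: Q = K · A · i = 0.5150 × 8818 × 0.01280 = 58.13 m³/day.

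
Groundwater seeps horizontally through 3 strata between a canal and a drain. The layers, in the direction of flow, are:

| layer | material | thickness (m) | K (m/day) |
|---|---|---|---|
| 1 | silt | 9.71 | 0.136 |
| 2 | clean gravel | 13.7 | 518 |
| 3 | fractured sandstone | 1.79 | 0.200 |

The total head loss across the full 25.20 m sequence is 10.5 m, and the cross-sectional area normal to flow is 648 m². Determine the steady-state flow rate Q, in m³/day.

Flow is perpendicular to layering, so the layers act in series and the equivalent K is the thickness-weighted harmonic mean.
Total thickness L = 9.71 + 13.7 + 1.79 = 25.20 m.
Σ(b_i/K_i) = 9.71/0.136 + 13.7/518 + 1.79/0.200 = 80.37 d.
K_eq = L / Σ(b_i/K_i) = 25.20 / 80.37 = 0.3135 m/day.
Q = K_eq · A · (Δh/L) = 0.3135 × 648 × (10.5/25.20) = 84.65 m³/day.

84.7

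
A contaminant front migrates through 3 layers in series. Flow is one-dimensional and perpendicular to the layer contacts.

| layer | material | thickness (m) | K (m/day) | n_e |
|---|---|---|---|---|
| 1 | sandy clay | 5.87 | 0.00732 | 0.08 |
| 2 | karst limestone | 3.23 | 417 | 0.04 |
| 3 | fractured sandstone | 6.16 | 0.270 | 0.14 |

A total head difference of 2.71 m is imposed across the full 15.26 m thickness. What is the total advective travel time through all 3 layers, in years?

With flow normal to the layers, continuity requires the same specific discharge q through every layer.
Σ(b_i/K_i) = 5.87/0.00732 + 3.23/417 + 6.16/0.270 = 824.7 d.
q = Δh / Σ(b_i/K_i) = 2.71 / 824.7 = 0.003286 m/day.
In each layer the seepage velocity is v_i = q/n_i, so the layer transit time is t_i = b_i·n_i / q:
  layer 1 (sandy clay): t_1 = 5.87 × 0.08 / 0.003286 = 142.9 d
  layer 2 (karst limestone): t_2 = 3.23 × 0.04 / 0.003286 = 39.32 d
  layer 3 (fractured sandstone): t_3 = 6.16 × 0.14 / 0.003286 = 262.5 d
Total t = Σ t_i = 444.7 days = 1.217 years.

1.22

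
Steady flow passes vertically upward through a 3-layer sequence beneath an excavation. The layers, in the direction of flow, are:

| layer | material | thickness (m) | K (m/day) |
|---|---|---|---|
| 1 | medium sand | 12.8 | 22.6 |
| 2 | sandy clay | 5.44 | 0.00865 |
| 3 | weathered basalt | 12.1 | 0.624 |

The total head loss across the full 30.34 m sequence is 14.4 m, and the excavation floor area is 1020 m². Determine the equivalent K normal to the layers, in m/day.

0.0468

Flow is perpendicular to layering, so the layers act in series and the equivalent K is the thickness-weighted harmonic mean.
Total thickness L = 12.8 + 5.44 + 12.1 = 30.34 m.
Σ(b_i/K_i) = 12.8/22.6 + 5.44/0.00865 + 12.1/0.624 = 648.9 d.
K_eq = L / Σ(b_i/K_i) = 30.34 / 648.9 = 0.04676 m/day.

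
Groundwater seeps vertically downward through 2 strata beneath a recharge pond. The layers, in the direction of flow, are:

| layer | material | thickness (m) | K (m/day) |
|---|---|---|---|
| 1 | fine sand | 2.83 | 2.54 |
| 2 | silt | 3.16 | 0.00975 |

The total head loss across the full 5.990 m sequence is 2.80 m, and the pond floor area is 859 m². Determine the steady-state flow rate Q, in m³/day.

7.40

Flow is perpendicular to layering, so the layers act in series and the equivalent K is the thickness-weighted harmonic mean.
Total thickness L = 2.83 + 3.16 = 5.990 m.
Σ(b_i/K_i) = 2.83/2.54 + 3.16/0.00975 = 325.2 d.
K_eq = L / Σ(b_i/K_i) = 5.990 / 325.2 = 0.01842 m/day.
Q = K_eq · A · (Δh/L) = 0.01842 × 859 × (2.80/5.990) = 7.396 m³/day.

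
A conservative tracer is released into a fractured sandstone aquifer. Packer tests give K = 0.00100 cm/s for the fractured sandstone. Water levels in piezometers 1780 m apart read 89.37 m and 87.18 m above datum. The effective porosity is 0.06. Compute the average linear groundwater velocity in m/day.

Convert K: 0.00100 cm/s × 864 = 0.8640 m/day.
Hydraulic gradient i = (89.37 − 87.18) / 1780 = 2.19 / 1780 = 0.001230.
Darcy flux q = K · i = 0.8640 × 0.001230 = 0.001063 m/day.
Seepage velocity v = q / n_e = 0.001063 / 0.06 = 0.01772 m/day.

0.0177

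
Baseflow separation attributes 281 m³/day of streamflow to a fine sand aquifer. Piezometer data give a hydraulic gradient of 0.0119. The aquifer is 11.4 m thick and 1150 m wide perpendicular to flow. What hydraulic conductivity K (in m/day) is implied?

Cross-sectional area A = 1150 × 11.4 = 13110 m².
Hydraulic gradient i = 0.0119.
From Q = K·A·i, K = Q / (A·i) = 281 / (13110 × 0.01190) = 1.801 m/day.

1.80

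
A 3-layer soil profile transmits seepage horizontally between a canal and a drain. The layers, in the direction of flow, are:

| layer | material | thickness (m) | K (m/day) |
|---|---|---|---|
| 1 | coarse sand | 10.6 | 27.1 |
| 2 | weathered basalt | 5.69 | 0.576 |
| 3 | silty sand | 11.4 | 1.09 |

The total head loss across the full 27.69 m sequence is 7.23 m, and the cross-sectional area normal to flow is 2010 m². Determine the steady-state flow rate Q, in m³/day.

Flow is perpendicular to layering, so the layers act in series and the equivalent K is the thickness-weighted harmonic mean.
Total thickness L = 10.6 + 5.69 + 11.4 = 27.69 m.
Σ(b_i/K_i) = 10.6/27.1 + 5.69/0.576 + 11.4/1.09 = 20.73 d.
K_eq = L / Σ(b_i/K_i) = 27.69 / 20.73 = 1.336 m/day.
Q = K_eq · A · (Δh/L) = 1.336 × 2010 × (7.23/27.69) = 701.1 m³/day.

701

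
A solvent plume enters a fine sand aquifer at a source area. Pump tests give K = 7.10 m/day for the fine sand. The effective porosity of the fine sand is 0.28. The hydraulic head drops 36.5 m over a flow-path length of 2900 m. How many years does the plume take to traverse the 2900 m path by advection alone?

Hydraulic gradient i = Δh / L = 36.5 / 2900 = 0.01259.
Darcy flux q = K · i = 7.100 × 0.01259 = 0.08936 m/day.
Seepage velocity v = q / n_e = 0.08936 / 0.28 = 0.3192 m/day.
Travel time t = L / v = 2900 / 0.3192 = 9087 days = 24.88 years.

24.9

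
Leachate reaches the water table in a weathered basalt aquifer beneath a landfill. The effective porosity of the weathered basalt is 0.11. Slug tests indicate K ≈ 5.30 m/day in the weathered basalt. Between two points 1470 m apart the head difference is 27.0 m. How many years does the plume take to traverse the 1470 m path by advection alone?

Hydraulic gradient i = Δh / L = 27.0 / 1470 = 0.01837.
Darcy flux q = K · i = 5.300 × 0.01837 = 0.09735 m/day.
Seepage velocity v = q / n_e = 0.09735 / 0.11 = 0.8850 m/day.
Travel time t = L / v = 1470 / 0.8850 = 1661 days = 4.548 years.

4.55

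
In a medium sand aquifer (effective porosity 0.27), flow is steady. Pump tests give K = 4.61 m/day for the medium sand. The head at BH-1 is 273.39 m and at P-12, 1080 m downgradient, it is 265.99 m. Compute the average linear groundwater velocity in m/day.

0.117

Hydraulic gradient i = (273.39 − 265.99) / 1080 = 7.4 / 1080 = 0.006852.
Darcy flux q = K · i = 4.610 × 0.006852 = 0.03159 m/day.
Seepage velocity v = q / n_e = 0.03159 / 0.27 = 0.1170 m/day.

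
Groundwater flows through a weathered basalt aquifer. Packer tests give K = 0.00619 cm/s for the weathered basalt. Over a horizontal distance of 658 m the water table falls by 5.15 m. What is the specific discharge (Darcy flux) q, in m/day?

0.0419

Convert K: 0.00619 cm/s × 864 = 5.348 m/day.
Hydraulic gradient i = Δh / L = 5.15 / 658 = 0.007827.
Specific discharge q = K · i = 5.348 × 0.007827 = 0.04186 m/day.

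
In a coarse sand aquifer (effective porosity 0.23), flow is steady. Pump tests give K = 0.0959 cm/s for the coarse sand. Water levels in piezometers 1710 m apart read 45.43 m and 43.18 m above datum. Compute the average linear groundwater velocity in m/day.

0.474

Convert K: 0.0959 cm/s × 864 = 82.86 m/day.
Hydraulic gradient i = (45.43 − 43.18) / 1710 = 2.25 / 1710 = 0.001316.
Darcy flux q = K · i = 82.86 × 0.001316 = 0.1090 m/day.
Seepage velocity v = q / n_e = 0.1090 / 0.23 = 0.4740 m/day.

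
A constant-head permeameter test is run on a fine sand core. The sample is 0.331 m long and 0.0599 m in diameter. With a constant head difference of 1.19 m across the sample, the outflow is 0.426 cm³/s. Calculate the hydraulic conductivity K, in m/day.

Cross-sectional area A = π·(d/2)² = π × (0.0599/2)² = 0.002818 m².
Convert discharge: 0.426 cm³/s = 4.260e-07 m³/s.
Darcy's law rearranged: K = Q·L / (A·Δh) = 4.260e-07 × 0.331 / (0.002818 × 1.19) = 4.205e-05 m/s = 3.633 m/day.

3.63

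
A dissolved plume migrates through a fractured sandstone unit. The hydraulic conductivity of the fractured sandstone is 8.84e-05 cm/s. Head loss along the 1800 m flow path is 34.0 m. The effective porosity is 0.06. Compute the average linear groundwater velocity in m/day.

Convert K: 8.84e-05 cm/s × 864 = 0.07638 m/day.
Hydraulic gradient i = Δh / L = 34.0 / 1800 = 0.01889.
Darcy flux q = K · i = 0.07638 × 0.01889 = 0.001443 m/day.
Seepage velocity v = q / n_e = 0.001443 / 0.06 = 0.02404 m/day.

0.0240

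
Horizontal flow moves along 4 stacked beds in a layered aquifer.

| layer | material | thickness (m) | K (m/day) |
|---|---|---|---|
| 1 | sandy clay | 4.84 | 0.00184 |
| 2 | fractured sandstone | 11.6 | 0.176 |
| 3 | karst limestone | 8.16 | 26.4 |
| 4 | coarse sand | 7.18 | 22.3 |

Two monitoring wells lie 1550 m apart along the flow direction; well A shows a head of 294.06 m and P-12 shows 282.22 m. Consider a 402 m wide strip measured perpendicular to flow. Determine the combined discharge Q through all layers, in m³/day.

Flow is parallel to layering, so each bed carries its own Darcy discharge and the transmissivities add.
Σ(K_i·b_i) = 0.00184×4.84 + 0.176×11.6 + 26.4×8.16 + 22.3×7.18 = 377.6 m²/day.
Hydraulic gradient i = (294.06 − 282.22) / 1550 = 11.84 / 1550 = 0.007639.
Q = Σ(K_i·b_i) · W · i = 377.6 × 402 × 0.007639 = 1159 m³/day.

1160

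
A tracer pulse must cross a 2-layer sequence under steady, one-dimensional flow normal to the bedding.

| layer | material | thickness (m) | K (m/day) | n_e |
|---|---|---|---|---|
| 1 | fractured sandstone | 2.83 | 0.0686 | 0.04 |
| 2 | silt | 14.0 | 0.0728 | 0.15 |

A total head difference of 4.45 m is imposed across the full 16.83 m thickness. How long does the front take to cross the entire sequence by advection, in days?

116

With flow normal to the layers, continuity requires the same specific discharge q through every layer.
Σ(b_i/K_i) = 2.83/0.0686 + 14.0/0.0728 = 233.6 d.
q = Δh / Σ(b_i/K_i) = 4.45 / 233.6 = 0.01905 m/day.
In each layer the seepage velocity is v_i = q/n_i, so the layer transit time is t_i = b_i·n_i / q:
  layer 1 (fractured sandstone): t_1 = 2.83 × 0.04 / 0.01905 = 5.941 d
  layer 2 (silt): t_2 = 14.0 × 0.15 / 0.01905 = 110.2 d
Total t = Σ t_i = 116.2 days.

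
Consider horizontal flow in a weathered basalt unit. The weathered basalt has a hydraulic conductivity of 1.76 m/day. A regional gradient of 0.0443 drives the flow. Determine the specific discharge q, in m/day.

0.0780

Hydraulic gradient i = 0.0443.
Specific discharge q = K · i = 1.760 × 0.04430 = 0.07797 m/day.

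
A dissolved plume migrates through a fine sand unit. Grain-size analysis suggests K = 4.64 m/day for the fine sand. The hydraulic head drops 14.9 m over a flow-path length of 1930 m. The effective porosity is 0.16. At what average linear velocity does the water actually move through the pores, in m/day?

Hydraulic gradient i = Δh / L = 14.9 / 1930 = 0.007720.
Darcy flux q = K · i = 4.640 × 0.007720 = 0.03582 m/day.
Seepage velocity v = q / n_e = 0.03582 / 0.16 = 0.2239 m/day.

0.224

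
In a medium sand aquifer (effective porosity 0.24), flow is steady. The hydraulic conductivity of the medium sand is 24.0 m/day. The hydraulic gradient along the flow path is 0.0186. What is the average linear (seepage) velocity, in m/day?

Hydraulic gradient i = 0.0186.
Darcy flux q = K · i = 24.00 × 0.01860 = 0.4464 m/day.
Seepage velocity v = q / n_e = 0.4464 / 0.24 = 1.860 m/day.

1.86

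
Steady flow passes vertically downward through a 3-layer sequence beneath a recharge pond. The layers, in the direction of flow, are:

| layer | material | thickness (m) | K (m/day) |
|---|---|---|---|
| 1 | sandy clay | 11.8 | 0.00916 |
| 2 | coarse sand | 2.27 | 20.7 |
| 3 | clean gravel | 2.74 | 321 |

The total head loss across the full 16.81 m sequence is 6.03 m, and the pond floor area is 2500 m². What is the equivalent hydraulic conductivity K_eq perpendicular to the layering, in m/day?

Flow is perpendicular to layering, so the layers act in series and the equivalent K is the thickness-weighted harmonic mean.
Total thickness L = 11.8 + 2.27 + 2.74 = 16.81 m.
Σ(b_i/K_i) = 11.8/0.00916 + 2.27/20.7 + 2.74/321 = 1288 d.
K_eq = L / Σ(b_i/K_i) = 16.81 / 1288 = 0.01305 m/day.

0.0130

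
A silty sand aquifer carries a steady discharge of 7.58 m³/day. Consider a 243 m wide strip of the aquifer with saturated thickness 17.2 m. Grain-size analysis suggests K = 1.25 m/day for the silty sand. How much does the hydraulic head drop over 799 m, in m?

1.16

Cross-sectional area A = 243 × 17.2 = 4180 m².
From Q = K·A·i, i = Q / (K·A) = 7.58 / (1.250 × 4180) = 0.001451.
Head loss Δh = i · L = 0.001451 × 799 = 1.159 m.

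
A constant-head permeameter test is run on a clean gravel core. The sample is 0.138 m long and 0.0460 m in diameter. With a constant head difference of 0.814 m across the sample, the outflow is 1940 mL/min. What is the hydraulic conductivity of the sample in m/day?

285

Cross-sectional area A = π·(d/2)² = π × (0.0460/2)² = 0.001662 m².
Convert discharge: 1940 mL/min = 3.233e-05 m³/s.
Darcy's law rearranged: K = Q·L / (A·Δh) = 3.233e-05 × 0.138 / (0.001662 × 0.814) = 0.003298 m/s = 285.0 m/day.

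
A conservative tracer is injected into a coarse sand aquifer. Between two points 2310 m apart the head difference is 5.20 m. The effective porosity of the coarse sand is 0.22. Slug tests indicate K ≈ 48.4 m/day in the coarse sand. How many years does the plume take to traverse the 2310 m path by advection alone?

12.8

Hydraulic gradient i = Δh / L = 5.20 / 2310 = 0.002251.
Darcy flux q = K · i = 48.40 × 0.002251 = 0.1090 m/day.
Seepage velocity v = q / n_e = 0.1090 / 0.22 = 0.4952 m/day.
Travel time t = L / v = 2310 / 0.4952 = 4664 days = 12.77 years.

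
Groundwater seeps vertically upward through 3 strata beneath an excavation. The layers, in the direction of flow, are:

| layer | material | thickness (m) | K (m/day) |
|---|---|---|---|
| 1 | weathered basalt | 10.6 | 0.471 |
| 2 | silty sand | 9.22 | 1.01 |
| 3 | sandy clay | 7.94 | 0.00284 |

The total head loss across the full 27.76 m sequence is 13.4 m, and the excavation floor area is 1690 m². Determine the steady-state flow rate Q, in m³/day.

Flow is perpendicular to layering, so the layers act in series and the equivalent K is the thickness-weighted harmonic mean.
Total thickness L = 10.6 + 9.22 + 7.94 = 27.76 m.
Σ(b_i/K_i) = 10.6/0.471 + 9.22/1.01 + 7.94/0.00284 = 2827 d.
K_eq = L / Σ(b_i/K_i) = 27.76 / 2827 = 0.009818 m/day.
Q = K_eq · A · (Δh/L) = 0.009818 × 1690 × (13.4/27.76) = 8.009 m³/day.

8.01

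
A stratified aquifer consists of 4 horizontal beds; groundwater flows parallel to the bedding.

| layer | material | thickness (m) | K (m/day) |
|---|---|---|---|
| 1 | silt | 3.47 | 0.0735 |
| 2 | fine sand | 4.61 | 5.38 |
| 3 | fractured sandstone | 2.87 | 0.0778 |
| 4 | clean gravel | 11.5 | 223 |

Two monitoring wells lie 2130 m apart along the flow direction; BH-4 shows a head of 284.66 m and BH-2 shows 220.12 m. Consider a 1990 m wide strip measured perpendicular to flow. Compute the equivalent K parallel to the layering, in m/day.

Flow is parallel to layering, so each bed carries its own Darcy discharge and the transmissivities add.
Σ(K_i·b_i) = 0.0735×3.47 + 5.38×4.61 + 0.0778×2.87 + 223×11.5 = 2590 m²/day.
Total thickness b = 22.45 m, so K_eq = Σ(K_i·b_i)/b = 115.4 m/day.

115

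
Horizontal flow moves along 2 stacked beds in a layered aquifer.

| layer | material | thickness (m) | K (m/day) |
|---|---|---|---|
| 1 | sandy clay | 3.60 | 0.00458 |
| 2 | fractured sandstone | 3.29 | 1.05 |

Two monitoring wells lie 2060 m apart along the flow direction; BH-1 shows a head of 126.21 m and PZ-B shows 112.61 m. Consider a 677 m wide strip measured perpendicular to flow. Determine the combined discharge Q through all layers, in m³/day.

15.5

Flow is parallel to layering, so each bed carries its own Darcy discharge and the transmissivities add.
Σ(K_i·b_i) = 0.00458×3.60 + 1.05×3.29 = 3.471 m²/day.
Hydraulic gradient i = (126.21 − 112.61) / 2060 = 13.6 / 2060 = 0.006602.
Q = Σ(K_i·b_i) · W · i = 3.471 × 677 × 0.006602 = 15.51 m³/day.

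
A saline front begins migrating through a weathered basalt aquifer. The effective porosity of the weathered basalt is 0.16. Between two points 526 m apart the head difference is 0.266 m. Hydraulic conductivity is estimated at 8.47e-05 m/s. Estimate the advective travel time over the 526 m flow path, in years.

62.3

Convert K: 8.47e-05 m/s × 86400 = 7.318 m/day.
Hydraulic gradient i = Δh / L = 0.266 / 526 = 0.0005057.
Darcy flux q = K · i = 7.318 × 0.0005057 = 0.003701 m/day.
Seepage velocity v = q / n_e = 0.003701 / 0.16 = 0.02313 m/day.
Travel time t = L / v = 526 / 0.02313 = 22741 days = 62.26 years.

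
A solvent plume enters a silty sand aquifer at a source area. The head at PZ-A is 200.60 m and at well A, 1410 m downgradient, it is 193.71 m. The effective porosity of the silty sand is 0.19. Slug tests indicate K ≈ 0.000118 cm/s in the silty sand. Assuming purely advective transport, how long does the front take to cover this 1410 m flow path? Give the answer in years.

Convert K: 0.000118 cm/s × 864 = 0.1020 m/day.
Hydraulic gradient i = (200.60 − 193.71) / 1410 = 6.89 / 1410 = 0.004887.
Darcy flux q = K · i = 0.1020 × 0.004887 = 0.0004982 m/day.
Seepage velocity v = q / n_e = 0.0004982 / 0.19 = 0.002622 m/day.
Travel time t = L / v = 1410 / 0.002622 = 5.377e+05 days = 1472 years.

1470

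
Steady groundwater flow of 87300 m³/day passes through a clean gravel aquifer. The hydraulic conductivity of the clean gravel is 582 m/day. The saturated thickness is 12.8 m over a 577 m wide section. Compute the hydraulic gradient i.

0.0203

Cross-sectional area A = 577 × 12.8 = 7386 m².
From Q = K·A·i, i = Q / (K·A) = 87300 / (582.0 × 7386) = 0.02031.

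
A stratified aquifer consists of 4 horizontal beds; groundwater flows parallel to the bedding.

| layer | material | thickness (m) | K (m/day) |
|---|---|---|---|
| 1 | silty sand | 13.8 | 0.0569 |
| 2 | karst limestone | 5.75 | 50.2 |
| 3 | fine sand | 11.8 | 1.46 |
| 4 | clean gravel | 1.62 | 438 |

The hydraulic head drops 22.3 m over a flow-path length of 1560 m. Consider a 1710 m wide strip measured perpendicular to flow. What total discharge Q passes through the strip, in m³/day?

Flow is parallel to layering, so each bed carries its own Darcy discharge and the transmissivities add.
Σ(K_i·b_i) = 0.0569×13.8 + 50.2×5.75 + 1.46×11.8 + 438×1.62 = 1016 m²/day.
Hydraulic gradient i = Δh / L = 22.3 / 1560 = 0.01429.
Q = Σ(K_i·b_i) · W · i = 1016 × 1710 × 0.01429 = 24841 m³/day.

24800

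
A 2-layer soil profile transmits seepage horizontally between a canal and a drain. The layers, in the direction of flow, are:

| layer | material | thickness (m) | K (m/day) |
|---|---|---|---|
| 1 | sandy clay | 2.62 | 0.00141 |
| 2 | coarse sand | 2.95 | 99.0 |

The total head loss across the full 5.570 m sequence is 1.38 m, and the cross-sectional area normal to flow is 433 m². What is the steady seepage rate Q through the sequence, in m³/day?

Flow is perpendicular to layering, so the layers act in series and the equivalent K is the thickness-weighted harmonic mean.
Total thickness L = 2.62 + 2.95 = 5.570 m.
Σ(b_i/K_i) = 2.62/0.00141 + 2.95/99.0 = 1858 d.
K_eq = L / Σ(b_i/K_i) = 5.570 / 1858 = 0.002998 m/day.
Q = K_eq · A · (Δh/L) = 0.002998 × 433 × (1.38/5.570) = 0.3216 m³/day.

0.322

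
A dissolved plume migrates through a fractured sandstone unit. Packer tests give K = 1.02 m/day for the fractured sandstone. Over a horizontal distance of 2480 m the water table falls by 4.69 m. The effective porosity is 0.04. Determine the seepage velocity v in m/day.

Hydraulic gradient i = Δh / L = 4.69 / 2480 = 0.001891.
Darcy flux q = K · i = 1.020 × 0.001891 = 0.001929 m/day.
Seepage velocity v = q / n_e = 0.001929 / 0.04 = 0.04822 m/day.

0.0482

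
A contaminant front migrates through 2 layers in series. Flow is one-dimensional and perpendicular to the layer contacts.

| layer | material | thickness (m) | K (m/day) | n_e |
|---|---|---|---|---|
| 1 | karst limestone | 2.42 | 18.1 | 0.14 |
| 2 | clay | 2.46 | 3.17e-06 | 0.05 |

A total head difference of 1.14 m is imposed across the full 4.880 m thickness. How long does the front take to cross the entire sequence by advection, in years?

861

With flow normal to the layers, continuity requires the same specific discharge q through every layer.
Σ(b_i/K_i) = 2.42/18.1 + 2.46/3.17e-06 = 7.760e+05 d.
q = Δh / Σ(b_i/K_i) = 1.14 / 7.760e+05 = 1.469e-06 m/day.
In each layer the seepage velocity is v_i = q/n_i, so the layer transit time is t_i = b_i·n_i / q:
  layer 1 (karst limestone): t_1 = 2.42 × 0.14 / 1.469e-06 = 2.306e+05 d
  layer 2 (clay): t_2 = 2.46 × 0.05 / 1.469e-06 = 83729 d
Total t = Σ t_i = 3.144e+05 days = 860.7 years.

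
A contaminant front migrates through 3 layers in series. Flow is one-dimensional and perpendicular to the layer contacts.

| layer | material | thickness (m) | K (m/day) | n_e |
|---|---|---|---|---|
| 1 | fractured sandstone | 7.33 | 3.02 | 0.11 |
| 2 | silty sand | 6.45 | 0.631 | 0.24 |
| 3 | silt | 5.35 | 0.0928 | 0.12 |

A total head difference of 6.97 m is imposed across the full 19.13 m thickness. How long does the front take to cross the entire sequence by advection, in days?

With flow normal to the layers, continuity requires the same specific discharge q through every layer.
Σ(b_i/K_i) = 7.33/3.02 + 6.45/0.631 + 5.35/0.0928 = 70.30 d.
q = Δh / Σ(b_i/K_i) = 6.97 / 70.30 = 0.09915 m/day.
In each layer the seepage velocity is v_i = q/n_i, so the layer transit time is t_i = b_i·n_i / q:
  layer 1 (fractured sandstone): t_1 = 7.33 × 0.11 / 0.09915 = 8.132 d
  layer 2 (silty sand): t_2 = 6.45 × 0.24 / 0.09915 = 15.61 d
  layer 3 (silt): t_3 = 5.35 × 0.12 / 0.09915 = 6.475 d
Total t = Σ t_i = 30.22 days.

30.2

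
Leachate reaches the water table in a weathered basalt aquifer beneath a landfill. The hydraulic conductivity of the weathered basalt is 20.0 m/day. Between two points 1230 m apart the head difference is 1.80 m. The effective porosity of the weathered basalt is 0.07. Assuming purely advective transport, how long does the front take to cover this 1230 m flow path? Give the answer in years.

8.05

Hydraulic gradient i = Δh / L = 1.80 / 1230 = 0.001463.
Darcy flux q = K · i = 20.00 × 0.001463 = 0.02927 m/day.
Seepage velocity v = q / n_e = 0.02927 / 0.07 = 0.4181 m/day.
Travel time t = L / v = 1230 / 0.4181 = 2942 days = 8.054 years.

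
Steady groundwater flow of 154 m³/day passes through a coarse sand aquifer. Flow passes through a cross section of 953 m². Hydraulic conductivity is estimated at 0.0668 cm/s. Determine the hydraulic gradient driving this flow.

0.00280

Convert K: 0.0668 cm/s × 864 = 57.72 m/day.
From Q = K·A·i, i = Q / (K·A) = 154 / (57.72 × 953.0) = 0.002800.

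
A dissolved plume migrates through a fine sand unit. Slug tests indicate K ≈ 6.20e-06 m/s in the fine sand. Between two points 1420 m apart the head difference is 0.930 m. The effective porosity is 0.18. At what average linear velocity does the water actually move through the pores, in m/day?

Convert K: 6.20e-06 m/s × 86400 = 0.5357 m/day.
Hydraulic gradient i = Δh / L = 0.930 / 1420 = 0.0006549.
Darcy flux q = K · i = 0.5357 × 0.0006549 = 0.0003508 m/day.
Seepage velocity v = q / n_e = 0.0003508 / 0.18 = 0.001949 m/day.

0.00195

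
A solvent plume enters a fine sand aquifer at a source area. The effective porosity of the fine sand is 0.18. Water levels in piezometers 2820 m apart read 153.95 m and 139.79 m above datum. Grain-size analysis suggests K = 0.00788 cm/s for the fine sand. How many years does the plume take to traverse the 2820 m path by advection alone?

Convert K: 0.00788 cm/s × 864 = 6.808 m/day.
Hydraulic gradient i = (153.95 − 139.79) / 2820 = 14.16 / 2820 = 0.005021.
Darcy flux q = K · i = 6.808 × 0.005021 = 0.03419 m/day.
Seepage velocity v = q / n_e = 0.03419 / 0.18 = 0.1899 m/day.
Travel time t = L / v = 2820 / 0.1899 = 14848 days = 40.65 years.

40.7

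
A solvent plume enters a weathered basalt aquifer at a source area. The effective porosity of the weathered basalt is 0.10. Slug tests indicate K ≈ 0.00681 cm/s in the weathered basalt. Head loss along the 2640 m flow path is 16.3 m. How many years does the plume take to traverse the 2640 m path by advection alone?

19.9

Convert K: 0.00681 cm/s × 864 = 5.884 m/day.
Hydraulic gradient i = Δh / L = 16.3 / 2640 = 0.006174.
Darcy flux q = K · i = 5.884 × 0.006174 = 0.03633 m/day.
Seepage velocity v = q / n_e = 0.03633 / 0.10 = 0.3633 m/day.
Travel time t = L / v = 2640 / 0.3633 = 7267 days = 19.90 years.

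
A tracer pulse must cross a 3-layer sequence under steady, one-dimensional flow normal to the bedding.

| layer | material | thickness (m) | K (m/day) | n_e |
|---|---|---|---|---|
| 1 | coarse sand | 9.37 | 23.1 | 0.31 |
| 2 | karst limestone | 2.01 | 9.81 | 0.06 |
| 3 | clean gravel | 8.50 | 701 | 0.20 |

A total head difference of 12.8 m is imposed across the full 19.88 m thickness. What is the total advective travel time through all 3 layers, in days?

0.230

With flow normal to the layers, continuity requires the same specific discharge q through every layer.
Σ(b_i/K_i) = 9.37/23.1 + 2.01/9.81 + 8.50/701 = 0.6226 d.
q = Δh / Σ(b_i/K_i) = 12.8 / 0.6226 = 20.56 m/day.
In each layer the seepage velocity is v_i = q/n_i, so the layer transit time is t_i = b_i·n_i / q:
  layer 1 (coarse sand): t_1 = 9.37 × 0.31 / 20.56 = 0.1413 d
  layer 2 (karst limestone): t_2 = 2.01 × 0.06 / 20.56 = 0.005866 d
  layer 3 (clean gravel): t_3 = 8.50 × 0.20 / 20.56 = 0.08270 d
Total t = Σ t_i = 0.2299 days.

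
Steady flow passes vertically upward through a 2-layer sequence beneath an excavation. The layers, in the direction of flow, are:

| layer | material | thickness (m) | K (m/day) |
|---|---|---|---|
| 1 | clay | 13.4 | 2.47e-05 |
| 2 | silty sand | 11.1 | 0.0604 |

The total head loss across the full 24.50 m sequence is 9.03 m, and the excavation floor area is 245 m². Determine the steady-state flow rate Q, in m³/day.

Flow is perpendicular to layering, so the layers act in series and the equivalent K is the thickness-weighted harmonic mean.
Total thickness L = 13.4 + 11.1 = 24.50 m.
Σ(b_i/K_i) = 13.4/2.47e-05 + 11.1/0.0604 = 5.427e+05 d.
K_eq = L / Σ(b_i/K_i) = 24.50 / 5.427e+05 = 4.515e-05 m/day.
Q = K_eq · A · (Δh/L) = 4.515e-05 × 245 × (9.03/24.50) = 0.004077 m³/day.

0.00408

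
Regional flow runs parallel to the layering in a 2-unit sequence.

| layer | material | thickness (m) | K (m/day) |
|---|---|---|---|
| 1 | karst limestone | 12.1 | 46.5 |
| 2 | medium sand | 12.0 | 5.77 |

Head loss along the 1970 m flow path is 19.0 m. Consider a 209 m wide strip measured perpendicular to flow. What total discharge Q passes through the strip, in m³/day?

1270

Flow is parallel to layering, so each bed carries its own Darcy discharge and the transmissivities add.
Σ(K_i·b_i) = 46.5×12.1 + 5.77×12.0 = 631.9 m²/day.
Hydraulic gradient i = Δh / L = 19.0 / 1970 = 0.009645.
Q = Σ(K_i·b_i) · W · i = 631.9 × 209 × 0.009645 = 1274 m³/day.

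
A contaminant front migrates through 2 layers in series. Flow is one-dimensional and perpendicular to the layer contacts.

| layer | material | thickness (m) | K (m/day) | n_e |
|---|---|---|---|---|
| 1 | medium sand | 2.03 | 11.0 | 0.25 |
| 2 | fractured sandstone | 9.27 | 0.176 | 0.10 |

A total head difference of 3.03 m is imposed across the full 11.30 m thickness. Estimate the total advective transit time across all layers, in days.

25.0

With flow normal to the layers, continuity requires the same specific discharge q through every layer.
Σ(b_i/K_i) = 2.03/11.0 + 9.27/0.176 = 52.86 d.
q = Δh / Σ(b_i/K_i) = 3.03 / 52.86 = 0.05733 m/day.
In each layer the seepage velocity is v_i = q/n_i, so the layer transit time is t_i = b_i·n_i / q:
  layer 1 (medium sand): t_1 = 2.03 × 0.25 / 0.05733 = 8.853 d
  layer 2 (fractured sandstone): t_2 = 9.27 × 0.10 / 0.05733 = 16.17 d
Total t = Σ t_i = 25.02 days.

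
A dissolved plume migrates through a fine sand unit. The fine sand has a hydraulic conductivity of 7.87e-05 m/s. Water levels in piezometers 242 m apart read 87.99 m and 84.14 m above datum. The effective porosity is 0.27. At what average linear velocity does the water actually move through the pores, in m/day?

0.401

Convert K: 7.87e-05 m/s × 86400 = 6.800 m/day.
Hydraulic gradient i = (87.99 − 84.14) / 242 = 3.85 / 242 = 0.01591.
Darcy flux q = K · i = 6.800 × 0.01591 = 0.1082 m/day.
Seepage velocity v = q / n_e = 0.1082 / 0.27 = 0.4007 m/day.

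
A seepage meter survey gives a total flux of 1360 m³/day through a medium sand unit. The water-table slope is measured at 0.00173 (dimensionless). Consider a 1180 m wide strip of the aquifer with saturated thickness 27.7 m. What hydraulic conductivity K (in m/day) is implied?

Cross-sectional area A = 1180 × 27.7 = 32686 m².
Hydraulic gradient i = 0.00173.
From Q = K·A·i, K = Q / (A·i) = 1360 / (32686 × 0.001730) = 24.05 m/day.

24.1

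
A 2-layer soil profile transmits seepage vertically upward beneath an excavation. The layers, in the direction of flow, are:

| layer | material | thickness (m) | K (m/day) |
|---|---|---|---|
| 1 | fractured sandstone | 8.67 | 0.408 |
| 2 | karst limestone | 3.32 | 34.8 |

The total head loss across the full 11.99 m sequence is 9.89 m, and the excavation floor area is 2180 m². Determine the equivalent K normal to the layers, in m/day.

Flow is perpendicular to layering, so the layers act in series and the equivalent K is the thickness-weighted harmonic mean.
Total thickness L = 8.67 + 3.32 = 11.99 m.
Σ(b_i/K_i) = 8.67/0.408 + 3.32/34.8 = 21.35 d.
K_eq = L / Σ(b_i/K_i) = 11.99 / 21.35 = 0.5617 m/day.

0.562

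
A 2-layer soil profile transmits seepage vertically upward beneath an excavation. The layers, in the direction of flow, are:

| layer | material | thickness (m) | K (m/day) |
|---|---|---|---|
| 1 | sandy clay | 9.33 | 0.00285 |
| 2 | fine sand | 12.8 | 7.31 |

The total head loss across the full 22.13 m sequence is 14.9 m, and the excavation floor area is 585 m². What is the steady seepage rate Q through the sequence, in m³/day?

Flow is perpendicular to layering, so the layers act in series and the equivalent K is the thickness-weighted harmonic mean.
Total thickness L = 9.33 + 12.8 = 22.13 m.
Σ(b_i/K_i) = 9.33/0.00285 + 12.8/7.31 = 3275 d.
K_eq = L / Σ(b_i/K_i) = 22.13 / 3275 = 0.006756 m/day.
Q = K_eq · A · (Δh/L) = 0.006756 × 585 × (14.9/22.13) = 2.661 m³/day.

2.66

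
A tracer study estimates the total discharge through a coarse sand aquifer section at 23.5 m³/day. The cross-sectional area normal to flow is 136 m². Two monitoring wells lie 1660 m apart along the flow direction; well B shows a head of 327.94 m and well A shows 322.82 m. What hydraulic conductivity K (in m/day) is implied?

56.0

Hydraulic gradient i = (327.94 − 322.82) / 1660 = 5.12 / 1660 = 0.003084.
From Q = K·A·i, K = Q / (A·i) = 23.5 / (136.0 × 0.003084) = 56.02 m/day.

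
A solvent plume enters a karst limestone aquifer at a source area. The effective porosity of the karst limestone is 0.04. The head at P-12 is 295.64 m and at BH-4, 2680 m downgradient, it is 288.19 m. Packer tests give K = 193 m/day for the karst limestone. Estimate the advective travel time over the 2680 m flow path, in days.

Hydraulic gradient i = (295.64 − 288.19) / 2680 = 7.45 / 2680 = 0.002780.
Darcy flux q = K · i = 193.0 × 0.002780 = 0.5365 m/day.
Seepage velocity v = q / n_e = 0.5365 / 0.04 = 13.41 m/day.
Travel time t = L / v = 2680 / 13.41 = 199.8 days.

200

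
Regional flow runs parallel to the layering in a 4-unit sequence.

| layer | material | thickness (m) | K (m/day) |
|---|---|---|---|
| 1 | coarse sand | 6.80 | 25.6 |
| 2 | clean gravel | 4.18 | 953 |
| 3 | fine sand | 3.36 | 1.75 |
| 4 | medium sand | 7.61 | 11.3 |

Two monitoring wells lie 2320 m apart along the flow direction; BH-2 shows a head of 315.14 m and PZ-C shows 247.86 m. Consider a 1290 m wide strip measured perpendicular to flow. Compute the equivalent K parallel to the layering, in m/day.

194

Flow is parallel to layering, so each bed carries its own Darcy discharge and the transmissivities add.
Σ(K_i·b_i) = 25.6×6.80 + 953×4.18 + 1.75×3.36 + 11.3×7.61 = 4249 m²/day.
Total thickness b = 21.95 m, so K_eq = Σ(K_i·b_i)/b = 193.6 m/day.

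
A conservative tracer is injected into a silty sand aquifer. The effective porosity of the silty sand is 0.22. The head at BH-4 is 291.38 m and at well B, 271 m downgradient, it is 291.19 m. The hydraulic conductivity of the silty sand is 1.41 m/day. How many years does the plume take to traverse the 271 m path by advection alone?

165

Hydraulic gradient i = (291.38 − 291.19) / 271 = 0.19 / 271 = 0.0007011.
Darcy flux q = K · i = 1.410 × 0.0007011 = 0.0009886 m/day.
Seepage velocity v = q / n_e = 0.0009886 / 0.22 = 0.004493 m/day.
Travel time t = L / v = 271 / 0.004493 = 60310 days = 165.1 years.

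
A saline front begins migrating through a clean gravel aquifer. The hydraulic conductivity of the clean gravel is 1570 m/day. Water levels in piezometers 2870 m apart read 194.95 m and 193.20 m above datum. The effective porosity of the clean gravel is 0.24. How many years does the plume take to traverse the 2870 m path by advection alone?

1.97

Hydraulic gradient i = (194.95 − 193.20) / 2870 = 1.75 / 2870 = 0.0006098.
Darcy flux q = K · i = 1570 × 0.0006098 = 0.9573 m/day.
Seepage velocity v = q / n_e = 0.9573 / 0.24 = 3.989 m/day.
Travel time t = L / v = 2870 / 3.989 = 719.5 days = 1.970 years.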